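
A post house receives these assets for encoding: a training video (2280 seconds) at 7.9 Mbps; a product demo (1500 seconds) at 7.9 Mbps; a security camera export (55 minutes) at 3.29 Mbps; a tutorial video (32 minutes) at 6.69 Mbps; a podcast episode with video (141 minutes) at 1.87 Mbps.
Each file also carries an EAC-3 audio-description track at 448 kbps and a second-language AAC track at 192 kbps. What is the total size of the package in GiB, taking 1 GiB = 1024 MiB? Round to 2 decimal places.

9.38 GiB

Audio total: 448 + 192 = 640 kbps = 0.640 Mbps.
training video: 8.540 Mbps × 2280 s = 19471.2 Mb
product demo: 8.540 Mbps × 1500 s = 12810.0 Mb
security camera export: 3.930 Mbps × 3300 s = 12969.0 Mb
tutorial video: 7.330 Mbps × 1920 s = 14073.6 Mb
podcast episode with video: 2.510 Mbps × 8460 s = 21234.6 Mb
Total: 80558.4 Mb = 10069.8 MB.
= 9.378 GiB.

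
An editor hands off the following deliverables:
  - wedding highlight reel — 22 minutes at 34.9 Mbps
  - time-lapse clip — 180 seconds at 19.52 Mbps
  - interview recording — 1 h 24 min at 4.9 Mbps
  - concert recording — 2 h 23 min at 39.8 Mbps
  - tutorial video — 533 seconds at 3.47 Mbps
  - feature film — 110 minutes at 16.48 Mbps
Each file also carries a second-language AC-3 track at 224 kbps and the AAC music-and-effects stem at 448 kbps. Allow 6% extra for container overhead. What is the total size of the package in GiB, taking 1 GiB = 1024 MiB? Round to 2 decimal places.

66.80 GiB

Audio total: 224 + 448 = 672 kbps = 0.672 Mbps.
wedding highlight reel: 35.572 Mbps × 1320 s × 1.06 = 49772.3 Mb
time-lapse clip: 20.192 Mbps × 180 s × 1.06 = 3852.6 Mb
interview recording: 5.572 Mbps × 5040 s × 1.06 = 29767.9 Mb
concert recording: 40.472 Mbps × 8580 s × 1.06 = 368084.7 Mb
tutorial video: 4.142 Mbps × 533 s × 1.06 = 2340.1 Mb
feature film: 17.152 Mbps × 6600 s × 1.06 = 119995.4 Mb
Total: 573813.1 Mb = 71726.6 MB.
= 66.80 GiB.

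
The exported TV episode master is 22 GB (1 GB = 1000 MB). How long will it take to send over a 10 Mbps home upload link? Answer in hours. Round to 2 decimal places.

File: 22 GB = 176000.0 Mb.
At 10 Mbps: 176000.0 / 10 = 17600.0 s ≈ 4.89 hours.

4.89 hours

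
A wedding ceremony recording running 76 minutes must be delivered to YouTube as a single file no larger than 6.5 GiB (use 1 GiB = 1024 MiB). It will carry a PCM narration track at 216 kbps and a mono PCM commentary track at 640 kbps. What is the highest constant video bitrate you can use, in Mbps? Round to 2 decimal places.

Budget: 6.5 GiB = 55834.6 Mb.
76 min = 4560 s
Total bitrate budget: 55834.6 Mb / 4560 s = 12.244 Mbps.
Audio total: 216 + 640 = 856 kbps = 0.856 Mbps.
Video: 12.244 − 0.856 = 11.388 Mbps.

11.39 Mbps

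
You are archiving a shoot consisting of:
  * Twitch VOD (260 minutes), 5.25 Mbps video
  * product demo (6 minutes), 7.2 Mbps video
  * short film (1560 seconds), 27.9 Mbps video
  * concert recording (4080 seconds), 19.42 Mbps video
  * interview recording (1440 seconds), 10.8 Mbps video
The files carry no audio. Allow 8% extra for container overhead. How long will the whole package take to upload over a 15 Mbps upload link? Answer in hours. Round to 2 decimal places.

Twitch VOD: 5.250 Mbps × 15600 s × 1.08 = 88452.0 Mb
product demo: 7.200 Mbps × 360 s × 1.08 = 2799.4 Mb
short film: 27.900 Mbps × 1560 s × 1.08 = 47005.9 Mb
concert recording: 19.420 Mbps × 4080 s × 1.08 = 85572.3 Mb
interview recording: 10.800 Mbps × 1440 s × 1.08 = 16796.2 Mb
Total: 240625.7 Mb = 30078.2 MB.
At 15 Mbps: 240625.7 / 15 = 16042 s ≈ 4.46 hours.

4.46 hours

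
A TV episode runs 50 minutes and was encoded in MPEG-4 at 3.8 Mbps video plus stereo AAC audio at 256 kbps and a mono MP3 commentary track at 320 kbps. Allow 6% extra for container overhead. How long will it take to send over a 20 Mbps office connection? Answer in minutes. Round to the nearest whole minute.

50 min = 3000 s
Audio total: 256 + 320 = 576 kbps = 0.576 Mbps.
Total bitrate: 4.376 Mbps.
File: 4.376 Mbps × 3000 s = 13128.0 Mb.
With 6% container overhead: ×1.06. → 13915.7 Mb.
At 20 Mbps: 13915.7 / 20 = 695.8 s ≈ 11.6 minutes.

12 minutes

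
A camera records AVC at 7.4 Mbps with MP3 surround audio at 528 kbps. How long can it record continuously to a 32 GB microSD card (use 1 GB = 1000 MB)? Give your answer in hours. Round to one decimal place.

Audio: 528 kbps = 0.528 Mbps.
Total bitrate: 7.4 + 0.528 = 7.928 Mbps.
Capacity: 32 GB = 256,000 Mb.
Recording time: 256,000 / 7.928 = 32,291 s ≈ 8.97 hours.

9.0 hours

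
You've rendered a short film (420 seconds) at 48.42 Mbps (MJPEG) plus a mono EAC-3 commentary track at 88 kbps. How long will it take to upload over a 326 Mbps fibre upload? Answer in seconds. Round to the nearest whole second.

Audio: 88 kbps = 0.088 Mbps.
Total bitrate: 48.508 Mbps.
File: 48.508 Mbps × 420 s = 20373.4 Mb.
At 326 Mbps: 20373.4 / 326 = 62.5 s ≈ 62.5 seconds.

62 seconds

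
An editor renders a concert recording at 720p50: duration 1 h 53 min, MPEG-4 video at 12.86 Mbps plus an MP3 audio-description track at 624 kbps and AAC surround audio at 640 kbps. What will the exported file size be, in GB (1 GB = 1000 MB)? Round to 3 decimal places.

1 h 53 min = 113 min = 6780 s
Audio total: 624 + 640 = 1264 kbps = 1.264 Mbps.
Total bitrate: 12.86 + 1.264 = 14.124 Mbps.
Stream data: 14.124 Mbps × 6780 s = 95760.7 Mb.
95,761 Mb ÷ 8 = 11,970 MB → 11.97 GB.

11.970 GB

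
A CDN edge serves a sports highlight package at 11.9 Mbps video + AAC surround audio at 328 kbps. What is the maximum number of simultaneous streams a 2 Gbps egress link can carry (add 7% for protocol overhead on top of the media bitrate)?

Audio: 328 kbps = 0.328 Mbps.
Per-viewer media rate: 12.228 Mbps.
On the wire with 7% overhead: 13.084 Mbps.
2 Gbps = 2,000 Mbps; 2,000 / 13.084 = 152.86 → 152 viewers.

152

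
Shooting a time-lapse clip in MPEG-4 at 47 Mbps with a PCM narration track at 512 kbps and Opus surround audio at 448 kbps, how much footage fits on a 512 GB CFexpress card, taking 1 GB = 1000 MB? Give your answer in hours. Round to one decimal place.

Audio total: 512 + 448 = 960 kbps = 0.960 Mbps.
Total bitrate: 47 + 0.960 = 47.960 Mbps.
Capacity: 512 GB = 4,096,000 Mb.
Recording time: 4,096,000 / 47.960 = 85,405 s ≈ 23.7 hours.

23.7 hours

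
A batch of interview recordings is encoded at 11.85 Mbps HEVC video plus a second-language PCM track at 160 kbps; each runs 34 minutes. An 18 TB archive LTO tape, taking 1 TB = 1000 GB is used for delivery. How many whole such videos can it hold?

5877

34 min = 2040 s
Audio: 160 kbps = 0.160 Mbps.
Total bitrate: 12.010 Mbps.
Per item: 12.010 Mbps × 2040 s = 24,500 Mb = 3,063 MB.
Capacity: 18 TB = 144,000,000 Mb; 5877.46 items → 5877 complete.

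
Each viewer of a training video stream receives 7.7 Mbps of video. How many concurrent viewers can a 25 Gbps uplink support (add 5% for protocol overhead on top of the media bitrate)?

On the wire with 5% overhead: 8.085 Mbps.
25 Gbps = 25,000 Mbps; 25,000 / 8.085 = 3092.15 → 3092 viewers.

3092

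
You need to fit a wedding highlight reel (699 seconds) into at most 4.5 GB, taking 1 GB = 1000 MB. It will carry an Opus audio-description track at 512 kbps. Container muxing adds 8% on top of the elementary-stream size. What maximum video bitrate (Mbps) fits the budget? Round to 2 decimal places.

47.18 Mbps

Budget: 4.5 GB = 36000.0 Mb.
Stream payload after overhead: 36000.0 / 1.08 = 33333.3 Mb.
Total bitrate budget: 33333.3 Mb / 699 s = 47.687 Mbps.
Audio: 512 kbps = 0.512 Mbps.
Video: 47.687 − 0.512 = 47.175 Mbps.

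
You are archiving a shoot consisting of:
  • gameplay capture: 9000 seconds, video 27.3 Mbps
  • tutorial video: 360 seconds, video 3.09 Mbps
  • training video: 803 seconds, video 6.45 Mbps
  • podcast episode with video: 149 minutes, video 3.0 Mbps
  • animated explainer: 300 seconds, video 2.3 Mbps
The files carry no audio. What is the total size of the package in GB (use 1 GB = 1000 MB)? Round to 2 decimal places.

gameplay capture: 27.300 Mbps × 9000 s = 245700.0 Mb
tutorial video: 3.090 Mbps × 360 s = 1112.4 Mb
training video: 6.450 Mbps × 803 s = 5179.4 Mb
podcast episode with video: 3.000 Mbps × 8940 s = 26820.0 Mb
animated explainer: 2.300 Mbps × 300 s = 690.0 Mb
Total: 279501.8 Mb = 34937.7 MB.
= 34.94 GB.

34.94 GB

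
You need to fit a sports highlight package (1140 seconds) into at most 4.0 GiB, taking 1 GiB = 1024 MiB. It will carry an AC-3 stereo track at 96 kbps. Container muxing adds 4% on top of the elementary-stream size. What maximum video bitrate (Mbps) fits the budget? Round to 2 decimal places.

28.88 Mbps

Budget: 4.0 GiB = 34359.7 Mb.
Stream payload after overhead: 34359.7 / 1.04 = 33038.2 Mb.
Total bitrate budget: 33038.2 Mb / 1140 s = 28.981 Mbps.
Audio: 96 kbps = 0.096 Mbps.
Video: 28.981 − 0.096 = 28.885 Mbps.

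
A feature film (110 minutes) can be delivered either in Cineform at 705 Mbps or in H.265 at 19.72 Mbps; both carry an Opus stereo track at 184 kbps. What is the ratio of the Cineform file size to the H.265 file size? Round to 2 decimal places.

110 min = 6600 s
Audio: 184 kbps = 0.184 Mbps.
Cineform: 705.184 Mbps × 6600 s = 4654214.4 Mb = 581.777 GB.
H.265: 19.904 Mbps × 6600 s = 131366.4 Mb = 16.421 GB.
Ratio: 581.777 / 16.421 = 35.429.

35.43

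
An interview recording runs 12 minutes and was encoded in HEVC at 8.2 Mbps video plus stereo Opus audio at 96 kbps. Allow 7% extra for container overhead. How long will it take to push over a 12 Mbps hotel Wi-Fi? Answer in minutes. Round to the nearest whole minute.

9 minutes

12 min = 720 s
Audio: 96 kbps = 0.096 Mbps.
Total bitrate: 8.296 Mbps.
File: 8.296 Mbps × 720 s = 5973.1 Mb.
With 7% container overhead: ×1.07. → 6391.2 Mb.
At 12 Mbps: 6391.2 / 12 = 532.6 s ≈ 8.88 minutes.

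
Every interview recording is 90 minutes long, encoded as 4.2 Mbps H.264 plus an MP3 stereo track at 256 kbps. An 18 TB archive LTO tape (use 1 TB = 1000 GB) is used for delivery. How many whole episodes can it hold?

5984

90 min = 5400 s
Audio: 256 kbps = 0.256 Mbps.
Total bitrate: 4.456 Mbps.
Per item: 4.456 Mbps × 5400 s = 24,062 Mb = 3,008 MB.
Capacity: 18 TB = 144,000,000 Mb; 5984.44 items → 5984 complete.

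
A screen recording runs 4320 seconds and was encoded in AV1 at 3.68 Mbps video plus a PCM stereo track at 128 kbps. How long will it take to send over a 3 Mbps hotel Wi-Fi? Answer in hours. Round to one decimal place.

1.5 hours

Audio: 128 kbps = 0.128 Mbps.
Total bitrate: 3.808 Mbps.
File: 3.808 Mbps × 4320 s = 16450.6 Mb.
At 3 Mbps: 16450.6 / 3 = 5483.5 s ≈ 1.52 hours.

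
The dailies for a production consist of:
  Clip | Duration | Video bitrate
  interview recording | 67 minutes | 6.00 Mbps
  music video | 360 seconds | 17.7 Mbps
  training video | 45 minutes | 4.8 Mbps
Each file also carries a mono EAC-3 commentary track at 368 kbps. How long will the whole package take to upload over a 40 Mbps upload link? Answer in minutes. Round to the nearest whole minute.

Audio: 368 kbps = 0.368 Mbps.
interview recording: 6.368 Mbps × 4020 s = 25599.4 Mb
music video: 18.068 Mbps × 360 s = 6504.5 Mb
training video: 5.168 Mbps × 2700 s = 13953.6 Mb
Total: 46057.4 Mb = 5757.2 MB.
At 40 Mbps: 46057.4 / 40 = 1151 s ≈ 19.2 minutes.

19 minutes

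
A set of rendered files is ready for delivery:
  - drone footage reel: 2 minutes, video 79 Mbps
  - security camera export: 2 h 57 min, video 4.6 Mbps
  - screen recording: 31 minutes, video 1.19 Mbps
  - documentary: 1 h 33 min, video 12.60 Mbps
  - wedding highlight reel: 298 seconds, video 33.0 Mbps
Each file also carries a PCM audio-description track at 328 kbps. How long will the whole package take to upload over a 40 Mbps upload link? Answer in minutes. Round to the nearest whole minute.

61 minutes

Audio: 328 kbps = 0.328 Mbps.
drone footage reel: 79.328 Mbps × 120 s = 9519.4 Mb
security camera export: 4.928 Mbps × 10620 s = 52335.4 Mb
screen recording: 1.518 Mbps × 1860 s = 2823.5 Mb
documentary: 12.928 Mbps × 5580 s = 72138.2 Mb
wedding highlight reel: 33.328 Mbps × 298 s = 9931.7 Mb
Total: 146748.2 Mb = 18343.5 MB.
At 40 Mbps: 146748.2 / 40 = 3669 s ≈ 61.1 minutes.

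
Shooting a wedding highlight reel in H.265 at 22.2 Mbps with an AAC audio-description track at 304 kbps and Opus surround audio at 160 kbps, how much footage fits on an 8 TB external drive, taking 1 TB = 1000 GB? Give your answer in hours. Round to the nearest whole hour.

Audio total: 304 + 160 = 464 kbps = 0.464 Mbps.
Total bitrate: 22.2 + 0.464 = 22.664 Mbps.
Capacity: 8 TB = 64,000,000 Mb.
Recording time: 64,000,000 / 22.664 = 2,823,862 s ≈ 784 hours.

784 hours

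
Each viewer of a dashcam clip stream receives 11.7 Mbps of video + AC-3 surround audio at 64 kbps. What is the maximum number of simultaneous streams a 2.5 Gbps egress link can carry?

212

Audio: 64 kbps = 0.064 Mbps.
Per-viewer media rate: 11.764 Mbps.
2.5 Gbps = 2,500 Mbps; 2,500 / 11.764 = 212.51 → 212 viewers.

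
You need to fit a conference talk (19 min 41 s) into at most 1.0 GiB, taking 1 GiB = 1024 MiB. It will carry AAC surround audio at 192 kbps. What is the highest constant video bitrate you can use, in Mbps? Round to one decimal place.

7.1 Mbps

Budget: 1.0 GiB = 8589.9 Mb.
19 min 41 s = 1181 s
Total bitrate budget: 8589.9 Mb / 1181 s = 7.273 Mbps.
Audio: 192 kbps = 0.192 Mbps.
Video: 7.273 − 0.192 = 7.081 Mbps.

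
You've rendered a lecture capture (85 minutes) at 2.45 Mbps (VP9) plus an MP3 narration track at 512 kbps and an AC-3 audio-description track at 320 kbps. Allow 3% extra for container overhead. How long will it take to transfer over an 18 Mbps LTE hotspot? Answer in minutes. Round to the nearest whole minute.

16 minutes

85 min = 5100 s
Audio total: 512 + 320 = 832 kbps = 0.832 Mbps.
Total bitrate: 3.282 Mbps.
File: 3.282 Mbps × 5100 s = 16738.2 Mb.
With 3% container overhead: ×1.03. → 17240.3 Mb.
At 18 Mbps: 17240.3 / 18 = 957.8 s ≈ 16 minutes.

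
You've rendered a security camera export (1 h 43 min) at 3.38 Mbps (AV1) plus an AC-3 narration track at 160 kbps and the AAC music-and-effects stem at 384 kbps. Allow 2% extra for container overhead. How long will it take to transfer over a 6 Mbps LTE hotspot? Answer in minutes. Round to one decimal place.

68.7 minutes

1 h 43 min = 103 min = 6180 s
Audio total: 160 + 384 = 544 kbps = 0.544 Mbps.
Total bitrate: 3.924 Mbps.
File: 3.924 Mbps × 6180 s = 24250.3 Mb.
With 2% container overhead: ×1.02. → 24735.3 Mb.
At 6 Mbps: 24735.3 / 6 = 4122.6 s ≈ 68.7 minutes.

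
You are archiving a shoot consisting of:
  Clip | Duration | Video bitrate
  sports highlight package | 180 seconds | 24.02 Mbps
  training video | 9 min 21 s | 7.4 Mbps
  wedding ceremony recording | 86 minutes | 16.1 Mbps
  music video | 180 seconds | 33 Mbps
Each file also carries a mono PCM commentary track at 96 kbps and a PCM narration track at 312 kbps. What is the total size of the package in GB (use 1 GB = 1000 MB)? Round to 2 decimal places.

12.50 GB

Audio total: 96 + 312 = 408 kbps = 0.408 Mbps.
sports highlight package: 24.428 Mbps × 180 s = 4397.0 Mb
training video: 7.808 Mbps × 561 s = 4380.3 Mb
wedding ceremony recording: 16.508 Mbps × 5160 s = 85181.3 Mb
music video: 33.408 Mbps × 180 s = 6013.4 Mb
Total: 99972.0 Mb = 12496.5 MB.
= 12.50 GB.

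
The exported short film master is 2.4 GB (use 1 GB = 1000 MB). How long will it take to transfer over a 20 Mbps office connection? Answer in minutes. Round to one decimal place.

16.0 minutes

File: 2.4 GB = 19200.0 Mb.
At 20 Mbps: 19200.0 / 20 = 960.0 s ≈ 16 minutes.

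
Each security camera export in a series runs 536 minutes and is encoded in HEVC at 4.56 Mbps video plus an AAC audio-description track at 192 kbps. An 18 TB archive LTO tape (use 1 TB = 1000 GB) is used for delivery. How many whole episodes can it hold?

536 min = 32160 s
Audio: 192 kbps = 0.192 Mbps.
Total bitrate: 4.752 Mbps.
Per item: 4.752 Mbps × 32160 s = 152,824 Mb = 19,103 MB.
Capacity: 18 TB = 144,000,000 Mb; 942.26 items → 942 complete.

942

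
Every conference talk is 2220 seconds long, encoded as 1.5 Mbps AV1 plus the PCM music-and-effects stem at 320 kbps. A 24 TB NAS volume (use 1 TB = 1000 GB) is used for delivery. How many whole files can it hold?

Audio: 320 kbps = 0.320 Mbps.
Total bitrate: 1.820 Mbps.
Per item: 1.820 Mbps × 2220 s = 4,040 Mb = 505.1 MB.
Capacity: 24 TB = 192,000,000 Mb; 47520.05 items → 47520 complete.

47520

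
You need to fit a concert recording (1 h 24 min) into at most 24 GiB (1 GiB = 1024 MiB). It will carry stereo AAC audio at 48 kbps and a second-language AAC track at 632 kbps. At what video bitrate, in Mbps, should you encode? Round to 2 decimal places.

Budget: 24 GiB = 206158.4 Mb.
1 h 24 min = 84 min = 5040 s
Total bitrate budget: 206158.4 Mb / 5040 s = 40.904 Mbps.
Audio total: 48 + 632 = 680 kbps = 0.680 Mbps.
Video: 40.904 − 0.680 = 40.224 Mbps.

40.22 Mbps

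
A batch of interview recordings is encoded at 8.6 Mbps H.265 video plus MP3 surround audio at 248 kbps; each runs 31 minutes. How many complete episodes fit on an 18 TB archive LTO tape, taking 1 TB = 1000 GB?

31 min = 1860 s
Audio: 248 kbps = 0.248 Mbps.
Total bitrate: 8.848 Mbps.
Per item: 8.848 Mbps × 1860 s = 16,457 Mb = 2,057 MB.
Capacity: 18 TB = 144,000,000 Mb; 8749.93 items → 8749 complete.

8749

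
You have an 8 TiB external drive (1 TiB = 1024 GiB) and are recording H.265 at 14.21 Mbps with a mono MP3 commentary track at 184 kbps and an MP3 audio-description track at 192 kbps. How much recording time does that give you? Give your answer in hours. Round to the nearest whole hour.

Audio total: 184 + 192 = 376 kbps = 0.376 Mbps.
Total bitrate: 14.21 + 0.376 = 14.586 Mbps.
Capacity: 8 TiB = 70,368,744 Mb.
Recording time: 70,368,744 / 14.586 = 4,824,403 s ≈ 1,340 hours.

1340 hours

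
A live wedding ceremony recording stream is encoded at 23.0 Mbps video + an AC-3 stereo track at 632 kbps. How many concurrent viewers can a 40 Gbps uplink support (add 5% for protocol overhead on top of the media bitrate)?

1612

Audio: 632 kbps = 0.632 Mbps.
Per-viewer media rate: 23.632 Mbps.
On the wire with 5% overhead: 24.814 Mbps.
40 Gbps = 40,000 Mbps; 40,000 / 24.814 = 1612.02 → 1612 viewers.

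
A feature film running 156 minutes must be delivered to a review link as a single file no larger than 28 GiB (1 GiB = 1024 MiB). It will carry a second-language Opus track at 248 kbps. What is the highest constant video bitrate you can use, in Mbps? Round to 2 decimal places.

Budget: 28 GiB = 240518.2 Mb.
156 min = 9360 s
Total bitrate budget: 240518.2 Mb / 9360 s = 25.696 Mbps.
Audio: 248 kbps = 0.248 Mbps.
Video: 25.696 − 0.248 = 25.448 Mbps.

25.45 Mbps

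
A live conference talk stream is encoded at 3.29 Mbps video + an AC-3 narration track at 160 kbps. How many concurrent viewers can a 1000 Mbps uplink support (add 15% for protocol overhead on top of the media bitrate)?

252

Audio: 160 kbps = 0.160 Mbps.
Per-viewer media rate: 3.450 Mbps.
On the wire with 15% overhead: 3.967 Mbps.
1000 Mbps = 1,000 Mbps; 1,000 / 3.967 = 252.05 → 252 viewers.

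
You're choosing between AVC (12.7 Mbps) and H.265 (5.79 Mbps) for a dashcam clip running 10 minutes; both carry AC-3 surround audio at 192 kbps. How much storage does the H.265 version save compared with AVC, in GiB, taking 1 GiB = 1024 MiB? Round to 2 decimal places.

0.48 GiB

10 min = 600 s
Audio: 192 kbps = 0.192 Mbps.
AVC: 12.892 Mbps × 600 s = 7735.2 Mb = 0.900 GiB.
H.265: 5.982 Mbps × 600 s = 3589.2 Mb = 0.418 GiB.
Saving: 0.900 − 0.418 = 0.483 GiB.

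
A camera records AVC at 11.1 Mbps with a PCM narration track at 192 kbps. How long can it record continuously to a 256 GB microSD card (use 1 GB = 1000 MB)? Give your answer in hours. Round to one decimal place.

Audio: 192 kbps = 0.192 Mbps.
Total bitrate: 11.1 + 0.192 = 11.292 Mbps.
Capacity: 256 GB = 2,048,000 Mb.
Recording time: 2,048,000 / 11.292 = 181,367 s ≈ 50.4 hours.

50.4 hours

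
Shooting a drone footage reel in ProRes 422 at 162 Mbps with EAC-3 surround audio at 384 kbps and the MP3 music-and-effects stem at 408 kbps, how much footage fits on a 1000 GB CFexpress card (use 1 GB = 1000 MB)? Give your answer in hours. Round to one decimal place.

Audio total: 384 + 408 = 792 kbps = 0.792 Mbps.
Total bitrate: 162 + 0.792 = 162.792 Mbps.
Capacity: 1000 GB = 8,000,000 Mb.
Recording time: 8,000,000 / 162.792 = 49,142 s ≈ 13.7 hours.

13.7 hours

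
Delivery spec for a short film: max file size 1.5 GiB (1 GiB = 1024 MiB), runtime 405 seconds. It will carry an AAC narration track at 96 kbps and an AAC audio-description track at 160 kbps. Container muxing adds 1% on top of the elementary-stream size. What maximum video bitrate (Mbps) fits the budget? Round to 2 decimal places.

31.24 Mbps

Budget: 1.5 GiB = 12884.9 Mb.
Stream payload after overhead: 12884.9 / 1.01 = 12757.3 Mb.
Total bitrate budget: 12757.3 Mb / 405 s = 31.500 Mbps.
Audio total: 96 + 160 = 256 kbps = 0.256 Mbps.
Video: 31.500 − 0.256 = 31.244 Mbps.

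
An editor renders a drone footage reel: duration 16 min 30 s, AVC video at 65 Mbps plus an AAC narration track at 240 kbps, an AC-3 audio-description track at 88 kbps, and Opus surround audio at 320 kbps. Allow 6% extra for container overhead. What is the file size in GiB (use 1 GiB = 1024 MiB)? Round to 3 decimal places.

16 min 30 s = 990 s
Audio total: 240 + 88 + 320 = 648 kbps = 0.648 Mbps.
Total bitrate: 65 + 0.648 = 65.648 Mbps.
Stream data: 65.648 Mbps × 990 s = 64991.5 Mb.
With 6% container overhead: ×1.06.
68,891 Mb = 8,611,376,400 bytes ÷ 1,073,741,824 = 8.020 GiB.

8.020 GiB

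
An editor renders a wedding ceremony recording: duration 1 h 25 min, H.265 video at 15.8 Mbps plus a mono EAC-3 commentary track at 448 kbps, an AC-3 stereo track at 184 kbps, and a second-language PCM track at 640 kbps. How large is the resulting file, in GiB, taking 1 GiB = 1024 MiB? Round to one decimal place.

1 h 25 min = 85 min = 5100 s
Audio total: 448 + 184 + 640 = 1272 kbps = 1.272 Mbps.
Total bitrate: 15.8 + 1.272 = 17.072 Mbps.
Stream data: 17.072 Mbps × 5100 s = 87067.2 Mb.
87,067 Mb = 10,883,400,000 bytes ÷ 1,073,741,824 = 10.14 GiB.

10.1 GiB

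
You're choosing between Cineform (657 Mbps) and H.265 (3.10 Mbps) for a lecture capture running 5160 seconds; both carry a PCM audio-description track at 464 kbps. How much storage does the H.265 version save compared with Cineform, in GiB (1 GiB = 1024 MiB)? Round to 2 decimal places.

Audio: 464 kbps = 0.464 Mbps.
Cineform: 657.464 Mbps × 5160 s = 3392514.2 Mb = 394.941 GiB.
H.265: 3.564 Mbps × 5160 s = 18390.2 Mb = 2.141 GiB.
Saving: 394.941 − 2.141 = 392.800 GiB.

392.80 GiB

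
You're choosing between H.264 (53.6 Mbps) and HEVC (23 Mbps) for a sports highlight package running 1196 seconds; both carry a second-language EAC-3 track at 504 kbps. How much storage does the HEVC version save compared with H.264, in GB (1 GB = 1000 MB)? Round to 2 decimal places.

Audio: 504 kbps = 0.504 Mbps.
H.264: 54.104 Mbps × 1196 s = 64708.4 Mb = 8.089 GB.
HEVC: 23.504 Mbps × 1196 s = 28110.8 Mb = 3.514 GB.
Saving: 8.089 − 3.514 = 4.575 GB.

4.57 GB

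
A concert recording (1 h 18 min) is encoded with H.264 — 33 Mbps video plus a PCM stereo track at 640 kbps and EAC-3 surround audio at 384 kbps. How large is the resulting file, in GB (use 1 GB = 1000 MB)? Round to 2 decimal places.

19.90 GB

1 h 18 min = 78 min = 4680 s
Audio total: 640 + 384 = 1024 kbps = 1.024 Mbps.
Total bitrate: 33 + 1.024 = 34.024 Mbps.
Stream data: 34.024 Mbps × 4680 s = 159232.3 Mb.
159,232 Mb ÷ 8 = 19,904 MB → 19.90 GB.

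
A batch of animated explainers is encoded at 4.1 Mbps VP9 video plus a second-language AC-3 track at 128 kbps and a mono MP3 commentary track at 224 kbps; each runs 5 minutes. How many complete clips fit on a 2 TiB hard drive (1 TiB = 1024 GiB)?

5 min = 300 s
Audio total: 128 + 224 = 352 kbps = 0.352 Mbps.
Total bitrate: 4.452 Mbps.
Per item: 4.452 Mbps × 300 s = 1,336 Mb = 166.9 MB.
Capacity: 2 TiB = 17,592,186 Mb; 13171.75 items → 13171 complete.

13171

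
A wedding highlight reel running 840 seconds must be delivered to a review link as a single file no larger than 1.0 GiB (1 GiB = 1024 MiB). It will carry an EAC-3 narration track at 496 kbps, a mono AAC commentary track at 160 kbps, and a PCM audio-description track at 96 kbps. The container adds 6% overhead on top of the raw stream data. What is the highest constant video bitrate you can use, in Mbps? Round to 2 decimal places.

8.90 Mbps

Budget: 1.0 GiB = 8589.9 Mb.
Stream payload after overhead: 8589.9 / 1.06 = 8103.7 Mb.
Total bitrate budget: 8103.7 Mb / 840 s = 9.647 Mbps.
Audio total: 496 + 160 + 96 = 752 kbps = 0.752 Mbps.
Video: 9.647 − 0.752 = 8.895 Mbps.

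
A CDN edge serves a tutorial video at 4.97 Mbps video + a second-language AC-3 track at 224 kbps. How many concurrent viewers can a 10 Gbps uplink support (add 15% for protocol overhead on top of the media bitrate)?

1674

Audio: 224 kbps = 0.224 Mbps.
Per-viewer media rate: 5.194 Mbps.
On the wire with 15% overhead: 5.973 Mbps.
10 Gbps = 10,000 Mbps; 10,000 / 5.973 = 1674.17 → 1674 viewers.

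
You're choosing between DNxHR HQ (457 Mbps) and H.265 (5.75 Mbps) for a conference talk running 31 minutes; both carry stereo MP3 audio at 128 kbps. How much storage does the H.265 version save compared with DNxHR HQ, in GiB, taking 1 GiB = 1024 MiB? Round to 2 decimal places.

97.71 GiB

31 min = 1860 s
Audio: 128 kbps = 0.128 Mbps.
DNxHR HQ: 457.128 Mbps × 1860 s = 850258.1 Mb = 98.983 GiB.
H.265: 5.878 Mbps × 1860 s = 10933.1 Mb = 1.273 GiB.
Saving: 98.983 − 1.273 = 97.710 GiB.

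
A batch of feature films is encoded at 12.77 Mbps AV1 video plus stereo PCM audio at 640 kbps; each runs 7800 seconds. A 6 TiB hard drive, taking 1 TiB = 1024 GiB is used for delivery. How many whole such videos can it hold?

504

Audio: 640 kbps = 0.640 Mbps.
Total bitrate: 13.410 Mbps.
Per item: 13.410 Mbps × 7800 s = 104,598 Mb = 13,075 MB.
Capacity: 6 TiB = 52,776,558 Mb; 504.57 items → 504 complete.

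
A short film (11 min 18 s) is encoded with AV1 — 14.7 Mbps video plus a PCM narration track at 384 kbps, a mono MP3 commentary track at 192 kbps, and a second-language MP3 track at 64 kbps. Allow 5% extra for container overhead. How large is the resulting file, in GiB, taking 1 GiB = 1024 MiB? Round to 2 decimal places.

11 min 18 s = 678 s
Audio total: 384 + 192 + 64 = 640 kbps = 0.640 Mbps.
Total bitrate: 14.7 + 0.640 = 15.340 Mbps.
Stream data: 15.340 Mbps × 678 s = 10400.5 Mb.
With 5% container overhead: ×1.05.
10,921 Mb = 1,365,068,250 bytes ÷ 1,073,741,824 = 1.271 GiB.

1.27 GiB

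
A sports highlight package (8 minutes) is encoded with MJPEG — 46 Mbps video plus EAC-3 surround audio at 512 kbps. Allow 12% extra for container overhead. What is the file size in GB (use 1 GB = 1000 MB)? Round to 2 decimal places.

8 min = 480 s
Audio: 512 kbps = 0.512 Mbps.
Total bitrate: 46 + 0.512 = 46.512 Mbps.
Stream data: 46.512 Mbps × 480 s = 22325.8 Mb.
With 12% container overhead: ×1.12.
25,005 Mb ÷ 8 = 3,126 MB → 3.126 GB.

3.13 GB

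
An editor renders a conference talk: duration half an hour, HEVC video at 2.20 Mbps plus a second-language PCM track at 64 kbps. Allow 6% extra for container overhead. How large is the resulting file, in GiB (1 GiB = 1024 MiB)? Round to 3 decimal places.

30 min = 1800 s
Audio: 64 kbps = 0.064 Mbps.
Total bitrate: 2.20 + 0.064 = 2.264 Mbps.
Stream data: 2.264 Mbps × 1800 s = 4075.2 Mb.
With 6% container overhead: ×1.06.
4,320 Mb = 539,964,000 bytes ÷ 1,073,741,824 = 0.5029 GiB.

0.503 GiB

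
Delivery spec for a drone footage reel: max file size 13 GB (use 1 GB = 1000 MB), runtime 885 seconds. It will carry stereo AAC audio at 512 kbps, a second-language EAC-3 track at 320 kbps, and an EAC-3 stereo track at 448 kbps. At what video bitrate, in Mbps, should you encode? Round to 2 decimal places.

116.23 Mbps

Budget: 13 GB = 104000.0 Mb.
Total bitrate budget: 104000.0 Mb / 885 s = 117.514 Mbps.
Audio total: 512 + 320 + 448 = 1280 kbps = 1.280 Mbps.
Video: 117.514 − 1.280 = 116.234 Mbps.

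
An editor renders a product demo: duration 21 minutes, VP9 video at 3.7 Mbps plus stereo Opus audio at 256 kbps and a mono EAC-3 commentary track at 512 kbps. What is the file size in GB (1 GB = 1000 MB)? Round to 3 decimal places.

0.704 GB

21 min = 1260 s
Audio total: 256 + 512 = 768 kbps = 0.768 Mbps.
Total bitrate: 3.7 + 0.768 = 4.468 Mbps.
Stream data: 4.468 Mbps × 1260 s = 5629.7 Mb.
5,630 Mb ÷ 8 = 703.7 MB → 0.7037 GB.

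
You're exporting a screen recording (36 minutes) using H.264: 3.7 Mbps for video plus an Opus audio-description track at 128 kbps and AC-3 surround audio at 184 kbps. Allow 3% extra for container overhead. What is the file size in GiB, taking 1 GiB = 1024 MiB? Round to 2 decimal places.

36 min = 2160 s
Audio total: 128 + 184 = 312 kbps = 0.312 Mbps.
Total bitrate: 3.7 + 0.312 = 4.012 Mbps.
Stream data: 4.012 Mbps × 2160 s = 8665.9 Mb.
With 3% container overhead: ×1.03.
8,926 Mb = 1,115,737,200 bytes ÷ 1,073,741,824 = 1.039 GiB.

1.04 GiB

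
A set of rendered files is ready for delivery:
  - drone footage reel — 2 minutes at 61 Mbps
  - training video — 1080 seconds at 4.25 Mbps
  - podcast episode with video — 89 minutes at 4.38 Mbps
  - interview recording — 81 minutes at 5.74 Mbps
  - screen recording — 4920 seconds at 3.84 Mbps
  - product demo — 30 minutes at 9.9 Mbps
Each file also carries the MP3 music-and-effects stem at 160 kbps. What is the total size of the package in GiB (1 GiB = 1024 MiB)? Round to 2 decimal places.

Audio: 160 kbps = 0.160 Mbps.
drone footage reel: 61.160 Mbps × 120 s = 7339.2 Mb
training video: 4.410 Mbps × 1080 s = 4762.8 Mb
podcast episode with video: 4.540 Mbps × 5340 s = 24243.6 Mb
interview recording: 5.900 Mbps × 4860 s = 28674.0 Mb
screen recording: 4.000 Mbps × 4920 s = 19680.0 Mb
product demo: 10.060 Mbps × 1800 s = 18108.0 Mb
Total: 102807.6 Mb = 12851.0 MB.
= 11.97 GiB.

11.97 GiB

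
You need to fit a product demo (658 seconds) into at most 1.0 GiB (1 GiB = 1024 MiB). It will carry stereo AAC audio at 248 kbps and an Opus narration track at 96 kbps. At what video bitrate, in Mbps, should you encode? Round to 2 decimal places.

12.71 Mbps

Budget: 1.0 GiB = 8589.9 Mb.
Total bitrate budget: 8589.9 Mb / 658 s = 13.055 Mbps.
Audio total: 248 + 96 = 344 kbps = 0.344 Mbps.
Video: 13.055 − 0.344 = 12.711 Mbps.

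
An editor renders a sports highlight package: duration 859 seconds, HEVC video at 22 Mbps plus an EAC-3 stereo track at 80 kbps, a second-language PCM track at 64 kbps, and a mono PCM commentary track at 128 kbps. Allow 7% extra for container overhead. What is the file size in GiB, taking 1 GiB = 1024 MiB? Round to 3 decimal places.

2.383 GiB

Audio total: 80 + 64 + 128 = 272 kbps = 0.272 Mbps.
Total bitrate: 22 + 0.272 = 22.272 Mbps.
Stream data: 22.272 Mbps × 859 s = 19131.6 Mb.
With 7% container overhead: ×1.07.
20,471 Mb = 2,558,857,920 bytes ÷ 1,073,741,824 = 2.383 GiB.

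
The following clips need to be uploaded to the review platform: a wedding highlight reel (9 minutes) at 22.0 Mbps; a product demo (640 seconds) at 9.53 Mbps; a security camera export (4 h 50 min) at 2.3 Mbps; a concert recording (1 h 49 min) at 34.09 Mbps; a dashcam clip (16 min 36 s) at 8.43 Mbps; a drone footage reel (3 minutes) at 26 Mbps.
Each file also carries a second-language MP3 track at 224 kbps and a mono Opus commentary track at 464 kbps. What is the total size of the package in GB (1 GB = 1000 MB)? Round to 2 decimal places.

Audio total: 224 + 464 = 688 kbps = 0.688 Mbps.
wedding highlight reel: 22.688 Mbps × 540 s = 12251.5 Mb
product demo: 10.218 Mbps × 640 s = 6539.5 Mb
security camera export: 2.988 Mbps × 17400 s = 51991.2 Mb
concert recording: 34.778 Mbps × 6540 s = 227448.1 Mb
dashcam clip: 9.118 Mbps × 996 s = 9081.5 Mb
drone footage reel: 26.688 Mbps × 180 s = 4803.8 Mb
Total: 312115.7 Mb = 39014.5 MB.
= 39.01 GB.

39.01 GB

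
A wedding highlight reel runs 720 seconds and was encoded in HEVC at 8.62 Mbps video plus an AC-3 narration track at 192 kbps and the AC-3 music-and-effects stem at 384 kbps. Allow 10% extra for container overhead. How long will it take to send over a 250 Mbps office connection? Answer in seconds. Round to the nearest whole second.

29 seconds

Audio total: 192 + 384 = 576 kbps = 0.576 Mbps.
Total bitrate: 9.196 Mbps.
File: 9.196 Mbps × 720 s = 6621.1 Mb.
With 10% container overhead: ×1.10. → 7283.2 Mb.
At 250 Mbps: 7283.2 / 250 = 29.1 s ≈ 29.1 seconds.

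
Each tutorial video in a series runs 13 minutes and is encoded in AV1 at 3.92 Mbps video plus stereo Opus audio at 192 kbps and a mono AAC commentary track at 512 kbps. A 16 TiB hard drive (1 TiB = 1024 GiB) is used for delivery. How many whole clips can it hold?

39020

13 min = 780 s
Audio total: 192 + 512 = 704 kbps = 0.704 Mbps.
Total bitrate: 4.624 Mbps.
Per item: 4.624 Mbps × 780 s = 3,607 Mb = 450.8 MB.
Capacity: 16 TiB = 140,737,488 Mb; 39020.91 items → 39020 complete.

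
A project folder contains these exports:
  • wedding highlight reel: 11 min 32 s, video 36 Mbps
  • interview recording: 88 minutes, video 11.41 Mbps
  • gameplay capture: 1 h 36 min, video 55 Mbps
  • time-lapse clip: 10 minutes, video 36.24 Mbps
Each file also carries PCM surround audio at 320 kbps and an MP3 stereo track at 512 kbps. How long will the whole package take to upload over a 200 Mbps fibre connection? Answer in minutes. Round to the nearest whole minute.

36 minutes

Audio total: 320 + 512 = 832 kbps = 0.832 Mbps.
wedding highlight reel: 36.832 Mbps × 692 s = 25487.7 Mb
interview recording: 12.242 Mbps × 5280 s = 64637.8 Mb
gameplay capture: 55.832 Mbps × 5760 s = 321592.3 Mb
time-lapse clip: 37.072 Mbps × 600 s = 22243.2 Mb
Total: 433961.0 Mb = 54245.1 MB.
At 200 Mbps: 433961.0 / 200 = 2170 s ≈ 36.2 minutes.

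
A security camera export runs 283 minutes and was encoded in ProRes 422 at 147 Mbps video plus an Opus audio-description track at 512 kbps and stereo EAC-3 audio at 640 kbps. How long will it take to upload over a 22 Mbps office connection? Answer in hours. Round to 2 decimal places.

283 min = 16980 s
Audio total: 512 + 640 = 1152 kbps = 1.152 Mbps.
Total bitrate: 148.152 Mbps.
File: 148.152 Mbps × 16980 s = 2515621.0 Mb.
At 22 Mbps: 2515621.0 / 22 = 114346.4 s ≈ 31.8 hours.

31.76 hours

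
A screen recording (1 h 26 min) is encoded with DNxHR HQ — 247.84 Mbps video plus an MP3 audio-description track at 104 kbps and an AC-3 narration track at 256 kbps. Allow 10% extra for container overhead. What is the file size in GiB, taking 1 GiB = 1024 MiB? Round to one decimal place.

1 h 26 min = 86 min = 5160 s
Audio total: 104 + 256 = 360 kbps = 0.360 Mbps.
Total bitrate: 247.84 + 0.360 = 248.200 Mbps.
Stream data: 248.200 Mbps × 5160 s = 1280712.0 Mb.
With 10% container overhead: ×1.10.
1,408,783 Mb = 176,097,900,000 bytes ÷ 1,073,741,824 = 164.0 GiB.

164.0 GiB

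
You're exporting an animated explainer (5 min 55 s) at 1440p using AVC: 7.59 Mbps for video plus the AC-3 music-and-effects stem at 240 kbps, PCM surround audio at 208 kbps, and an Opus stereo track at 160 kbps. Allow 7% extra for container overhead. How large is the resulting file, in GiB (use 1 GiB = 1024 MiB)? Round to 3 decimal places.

0.363 GiB

5 min 55 s = 355 s
Audio total: 240 + 208 + 160 = 608 kbps = 0.608 Mbps.
Total bitrate: 7.59 + 0.608 = 8.198 Mbps.
Stream data: 8.198 Mbps × 355 s = 2910.3 Mb.
With 7% container overhead: ×1.07.
3,114 Mb = 389,251,288 bytes ÷ 1,073,741,824 = 0.3625 GiB.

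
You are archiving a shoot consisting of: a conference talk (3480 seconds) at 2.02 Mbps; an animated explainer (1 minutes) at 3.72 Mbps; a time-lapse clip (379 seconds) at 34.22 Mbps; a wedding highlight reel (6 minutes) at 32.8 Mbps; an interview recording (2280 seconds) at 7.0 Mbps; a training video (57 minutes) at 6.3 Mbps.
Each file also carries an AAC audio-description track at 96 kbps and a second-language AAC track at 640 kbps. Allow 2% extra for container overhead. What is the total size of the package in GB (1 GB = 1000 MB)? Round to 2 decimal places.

Audio total: 96 + 640 = 736 kbps = 0.736 Mbps.
conference talk: 2.756 Mbps × 3480 s × 1.02 = 9782.7 Mb
animated explainer: 4.456 Mbps × 60 s × 1.02 = 272.7 Mb
time-lapse clip: 34.956 Mbps × 379 s × 1.02 = 13513.3 Mb
wedding highlight reel: 33.536 Mbps × 360 s × 1.02 = 12314.4 Mb
interview recording: 7.736 Mbps × 2280 s × 1.02 = 17990.8 Mb
training video: 7.036 Mbps × 3420 s × 1.02 = 24544.4 Mb
Total: 78418.3 Mb = 9802.3 MB.
= 9.802 GB.

9.80 GB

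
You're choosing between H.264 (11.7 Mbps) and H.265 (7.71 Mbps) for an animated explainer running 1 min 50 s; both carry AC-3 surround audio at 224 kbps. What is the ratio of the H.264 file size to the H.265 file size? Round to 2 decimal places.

1 min 50 s = 110 s
Audio: 224 kbps = 0.224 Mbps.
H.264: 11.924 Mbps × 110 s = 1311.6 Mb = 156.360 MiB.
H.265: 7.934 Mbps × 110 s = 872.7 Mb = 104.039 MiB.
Ratio: 156.360 / 104.039 = 1.503.

1.50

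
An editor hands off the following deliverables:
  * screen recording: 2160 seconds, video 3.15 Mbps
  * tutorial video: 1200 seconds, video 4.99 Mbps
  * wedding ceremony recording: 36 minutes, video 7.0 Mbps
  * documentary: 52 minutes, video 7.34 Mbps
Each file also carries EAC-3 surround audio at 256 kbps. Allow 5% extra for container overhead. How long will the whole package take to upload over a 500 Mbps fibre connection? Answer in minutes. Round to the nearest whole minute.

2 minutes

Audio: 256 kbps = 0.256 Mbps.
screen recording: 3.406 Mbps × 2160 s × 1.05 = 7724.8 Mb
tutorial video: 5.246 Mbps × 1200 s × 1.05 = 6610.0 Mb
wedding ceremony recording: 7.256 Mbps × 2160 s × 1.05 = 16456.6 Mb
documentary: 7.596 Mbps × 3120 s × 1.05 = 24884.5 Mb
Total: 55675.9 Mb = 6959.5 MB.
At 500 Mbps: 55675.9 / 500 = 111 s ≈ 1.86 minutes.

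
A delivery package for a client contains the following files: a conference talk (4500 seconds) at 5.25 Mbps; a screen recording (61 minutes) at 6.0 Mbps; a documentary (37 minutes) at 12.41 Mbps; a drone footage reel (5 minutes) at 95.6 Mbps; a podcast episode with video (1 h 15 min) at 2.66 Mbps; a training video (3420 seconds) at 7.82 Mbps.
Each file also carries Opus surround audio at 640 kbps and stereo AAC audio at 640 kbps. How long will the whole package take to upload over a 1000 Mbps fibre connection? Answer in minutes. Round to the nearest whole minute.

Audio total: 640 + 640 = 1280 kbps = 1.280 Mbps.
conference talk: 6.530 Mbps × 4500 s = 29385.0 Mb
screen recording: 7.280 Mbps × 3660 s = 26644.8 Mb
documentary: 13.690 Mbps × 2220 s = 30391.8 Mb
drone footage reel: 96.880 Mbps × 300 s = 29064.0 Mb
podcast episode with video: 3.940 Mbps × 4500 s = 17730.0 Mb
training video: 9.100 Mbps × 3420 s = 31122.0 Mb
Total: 164337.6 Mb = 20542.2 MB.
At 1000 Mbps: 164337.6 / 1000 = 164 s ≈ 2.74 minutes.

3 minutes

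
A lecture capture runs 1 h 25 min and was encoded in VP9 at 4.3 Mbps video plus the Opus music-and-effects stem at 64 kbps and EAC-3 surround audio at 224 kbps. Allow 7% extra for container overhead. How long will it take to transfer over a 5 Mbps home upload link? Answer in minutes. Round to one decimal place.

1 h 25 min = 85 min = 5100 s
Audio total: 64 + 224 = 288 kbps = 0.288 Mbps.
Total bitrate: 4.588 Mbps.
File: 4.588 Mbps × 5100 s = 23398.8 Mb.
With 7% container overhead: ×1.07. → 25036.7 Mb.
At 5 Mbps: 25036.7 / 5 = 5007.3 s ≈ 83.5 minutes.

83.5 minutes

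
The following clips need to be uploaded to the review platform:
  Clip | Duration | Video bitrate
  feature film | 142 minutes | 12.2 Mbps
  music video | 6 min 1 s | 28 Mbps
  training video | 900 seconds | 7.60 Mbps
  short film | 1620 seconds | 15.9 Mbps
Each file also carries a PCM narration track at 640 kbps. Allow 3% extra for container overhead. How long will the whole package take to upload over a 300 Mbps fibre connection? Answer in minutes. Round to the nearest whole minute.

9 minutes

Audio: 640 kbps = 0.640 Mbps.
feature film: 12.840 Mbps × 8520 s × 1.03 = 112678.7 Mb
music video: 28.640 Mbps × 361 s × 1.03 = 10649.2 Mb
training video: 8.240 Mbps × 900 s × 1.03 = 7638.5 Mb
short film: 16.540 Mbps × 1620 s × 1.03 = 27598.6 Mb
Total: 158565.0 Mb = 19820.6 MB.
At 300 Mbps: 158565.0 / 300 = 529 s ≈ 8.81 minutes.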